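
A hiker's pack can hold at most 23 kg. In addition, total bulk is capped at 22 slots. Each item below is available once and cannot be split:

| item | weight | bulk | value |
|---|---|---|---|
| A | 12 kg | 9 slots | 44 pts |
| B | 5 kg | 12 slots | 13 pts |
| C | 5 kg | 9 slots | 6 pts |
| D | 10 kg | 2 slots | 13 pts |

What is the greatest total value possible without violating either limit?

Feasible sets respecting both limits:
- A+B: weight 17, bulk 21, value 57
- A+D: weight 22, bulk 11, value 57
- A+C: weight 17, bulk 18, value 50
- A: weight 12, bulk 9, value 44
Best: 57 pts.

57 pts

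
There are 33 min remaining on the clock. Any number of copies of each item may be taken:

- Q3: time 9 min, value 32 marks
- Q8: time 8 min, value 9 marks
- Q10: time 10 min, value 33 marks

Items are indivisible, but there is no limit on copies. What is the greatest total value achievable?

Best value-per-unit is Q3 at 32/9; filling with it alone gives 3×32 = 96.
Optimal mix: 3×Q10 → time 30, value 99.

99 marks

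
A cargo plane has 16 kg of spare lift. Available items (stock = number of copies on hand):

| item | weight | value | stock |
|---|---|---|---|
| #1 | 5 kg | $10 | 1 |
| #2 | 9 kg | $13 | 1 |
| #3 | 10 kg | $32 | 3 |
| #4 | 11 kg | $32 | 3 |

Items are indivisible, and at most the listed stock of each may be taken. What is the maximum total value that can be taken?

$42

Top feasible selections:
- 1×#1 + 1×#3: weight 15, value 42
- 1×#1 + 1×#4: weight 16, value 42
- 1×#3: weight 10, value 32
- 1×#4: weight 11, value 32
Best: $42.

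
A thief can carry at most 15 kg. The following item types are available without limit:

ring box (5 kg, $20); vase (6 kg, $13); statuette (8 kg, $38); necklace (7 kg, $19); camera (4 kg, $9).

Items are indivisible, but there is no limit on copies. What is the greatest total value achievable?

$60

Best value-per-unit is statuette at 38/8; filling with it alone gives 1×38 = 38.
Optimal mix: 3×ring box → weight 15, value 60.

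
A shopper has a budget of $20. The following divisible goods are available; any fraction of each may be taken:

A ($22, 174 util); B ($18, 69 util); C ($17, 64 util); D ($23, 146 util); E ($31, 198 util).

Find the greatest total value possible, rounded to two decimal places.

Take in order of value per unit:
- A (174/22 per unit): 20 of 22 → value 20×174/22 = 158.1818, running total 158.18
Total 158.18.

158.18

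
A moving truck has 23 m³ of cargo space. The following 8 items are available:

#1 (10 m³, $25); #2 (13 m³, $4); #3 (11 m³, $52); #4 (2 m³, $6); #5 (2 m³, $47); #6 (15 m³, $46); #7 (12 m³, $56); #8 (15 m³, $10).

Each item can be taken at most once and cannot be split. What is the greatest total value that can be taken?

$124

Check high-value combinations within 23 m³:
- #1+#3+#5: volume 10+11+2=23, value 25+52+47=124
- #4+#5+#7: volume 2+2+12=16, value 6+47+56=109
- #3+#7: volume 11+12=23, value 52+56=108
- #3+#4+#5: volume 11+2+2=15, value 52+6+47=105
Best: $124.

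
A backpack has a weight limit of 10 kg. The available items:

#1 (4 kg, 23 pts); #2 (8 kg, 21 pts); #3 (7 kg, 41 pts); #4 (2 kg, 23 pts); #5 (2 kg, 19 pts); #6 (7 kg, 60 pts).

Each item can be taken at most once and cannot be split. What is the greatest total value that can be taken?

Check high-value combinations within 10 kg:
- #4+#6: weight 2+7=9, value 23+60=83
- #5+#6: weight 2+7=9, value 19+60=79
- #1+#4+#5: weight 4+2+2=8, value 23+23+19=65
- #3+#4: weight 7+2=9, value 41+23=64
Best: 83 pts.

83 pts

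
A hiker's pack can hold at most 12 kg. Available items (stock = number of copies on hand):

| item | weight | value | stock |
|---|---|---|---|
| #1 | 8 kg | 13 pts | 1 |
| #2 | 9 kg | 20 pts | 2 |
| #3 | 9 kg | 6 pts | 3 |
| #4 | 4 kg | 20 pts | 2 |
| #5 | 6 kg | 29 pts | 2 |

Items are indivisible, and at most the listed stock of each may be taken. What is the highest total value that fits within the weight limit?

Best selections within weight 12 and stock limits:
- 2×#5: weight 12, value 58
- 1×#4 + 1×#5: weight 10, value 49
- 2×#4: weight 8, value 40
Best: 58 pts.

58 pts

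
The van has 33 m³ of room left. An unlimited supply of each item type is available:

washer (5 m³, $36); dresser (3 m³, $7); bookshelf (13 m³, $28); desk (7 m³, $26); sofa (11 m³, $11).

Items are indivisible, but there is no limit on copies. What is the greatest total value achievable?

Best value-per-unit is washer at 36/5; filling with it alone gives 6×36 = 216.
Optimal mix: 6×washer + 1×dresser → volume 33, value 223.

$223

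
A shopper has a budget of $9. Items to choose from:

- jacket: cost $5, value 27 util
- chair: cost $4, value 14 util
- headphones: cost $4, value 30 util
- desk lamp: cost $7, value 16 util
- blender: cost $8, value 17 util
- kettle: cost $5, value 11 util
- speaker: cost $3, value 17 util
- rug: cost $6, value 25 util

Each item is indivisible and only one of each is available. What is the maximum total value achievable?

Check high-value combinations within $9:
- jacket+headphones: cost 5+4=9, value 27+30=57
- headphones+speaker: cost 4+3=7, value 30+17=47
- chair+headphones: cost 4+4=8, value 14+30=44
- jacket+speaker: cost 5+3=8, value 27+17=44
- speaker+rug: cost 3+6=9, value 17+25=42
Best: 57 util.

57 util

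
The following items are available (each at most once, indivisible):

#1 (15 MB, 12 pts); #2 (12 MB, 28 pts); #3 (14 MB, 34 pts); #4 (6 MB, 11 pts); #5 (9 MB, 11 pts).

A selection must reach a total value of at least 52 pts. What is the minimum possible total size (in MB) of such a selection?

Subsets with value ≥ 52, sorted by total size:
- #2+#3: size 26, value 62
- #3+#4+#5: size 29, value 56
- #2+#3+#4: size 32, value 73
Minimum size: 26 MB.

26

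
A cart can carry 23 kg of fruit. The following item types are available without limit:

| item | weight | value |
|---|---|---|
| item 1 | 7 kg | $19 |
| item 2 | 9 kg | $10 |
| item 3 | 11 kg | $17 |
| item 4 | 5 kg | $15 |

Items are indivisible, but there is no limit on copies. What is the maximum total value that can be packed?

Best value-per-unit is item 4 at 15/5; filling with it alone gives 4×15 = 60.
Optimal mix: 1×item 1 + 3×item 4 → weight 22, value 64.

$64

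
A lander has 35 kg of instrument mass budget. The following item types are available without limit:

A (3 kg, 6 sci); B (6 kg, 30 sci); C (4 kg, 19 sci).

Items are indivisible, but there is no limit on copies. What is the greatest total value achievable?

169 sci

Best value-per-unit is B at 30/6; filling with it alone gives 5×30 = 150.
Optimal mix: 5×B + 1×C → mass 34, value 169.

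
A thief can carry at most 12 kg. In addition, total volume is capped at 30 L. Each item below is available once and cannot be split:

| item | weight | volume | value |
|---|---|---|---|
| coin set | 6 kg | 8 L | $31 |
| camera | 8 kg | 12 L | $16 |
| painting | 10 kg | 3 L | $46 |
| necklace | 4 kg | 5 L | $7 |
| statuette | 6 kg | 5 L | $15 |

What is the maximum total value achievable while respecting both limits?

$46

Feasible sets respecting both limits:
- painting: weight 10, volume 3, value 46
- coin set+statuette: weight 12, volume 13, value 46
- coin set+necklace: weight 10, volume 13, value 38
- coin set: weight 6, volume 8, value 31
Best: $46.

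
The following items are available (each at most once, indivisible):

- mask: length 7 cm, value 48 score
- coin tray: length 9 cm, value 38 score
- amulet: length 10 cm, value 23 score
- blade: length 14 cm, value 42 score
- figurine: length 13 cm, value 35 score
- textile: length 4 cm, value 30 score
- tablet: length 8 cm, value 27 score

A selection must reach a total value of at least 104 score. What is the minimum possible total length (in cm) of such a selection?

Subsets with value ≥ 104, sorted by total length:
- mask+textile+tablet: length 19, value 105
- mask+coin tray+textile: length 20, value 116
Minimum length: 19 cm.

19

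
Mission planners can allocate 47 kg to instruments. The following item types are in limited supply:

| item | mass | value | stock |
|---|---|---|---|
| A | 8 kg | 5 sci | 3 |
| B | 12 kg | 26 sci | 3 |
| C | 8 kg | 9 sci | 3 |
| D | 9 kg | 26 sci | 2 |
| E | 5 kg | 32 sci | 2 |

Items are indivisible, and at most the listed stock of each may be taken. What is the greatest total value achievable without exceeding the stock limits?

Best selections within mass 47 and stock limits:
- 1×B + 2×D + 2×E: mass 40, value 142
- 2×B + 1×D + 2×E: mass 43, value 142
- 3×B + 2×E: mass 46, value 142
Best: 142 sci.

142 sci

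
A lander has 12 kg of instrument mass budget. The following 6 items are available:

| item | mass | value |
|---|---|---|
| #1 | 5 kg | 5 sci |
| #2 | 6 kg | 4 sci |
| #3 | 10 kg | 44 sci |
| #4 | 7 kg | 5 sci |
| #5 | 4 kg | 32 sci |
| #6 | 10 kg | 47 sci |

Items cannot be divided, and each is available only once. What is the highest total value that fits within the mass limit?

Check high-value combinations within 12 kg:
- #6: mass 10, value 47
- #3: mass 10, value 44
- #1+#5: mass 5+4=9, value 5+32=37
- #4+#5: mass 7+4=11, value 5+32=37
- #2+#5: mass 6+4=10, value 4+32=36
Best: 47 sci.

47 sci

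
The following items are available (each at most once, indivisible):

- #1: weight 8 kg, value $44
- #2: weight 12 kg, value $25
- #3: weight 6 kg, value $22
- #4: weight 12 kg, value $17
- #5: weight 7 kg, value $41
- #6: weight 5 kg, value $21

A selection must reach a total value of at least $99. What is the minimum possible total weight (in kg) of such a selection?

Subsets with value ≥ 99, sorted by total weight:
- #1+#5+#6: weight 20, value 106
- #1+#3+#5: weight 21, value 107
Minimum weight: 20 kg.

20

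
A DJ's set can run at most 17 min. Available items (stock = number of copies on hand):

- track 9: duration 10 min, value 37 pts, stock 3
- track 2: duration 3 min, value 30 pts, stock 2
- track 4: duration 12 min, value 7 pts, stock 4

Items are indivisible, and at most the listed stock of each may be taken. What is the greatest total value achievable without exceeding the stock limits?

97 pts

Top feasible selections:
- 1×track 9 + 2×track 2: duration 16, value 97
- 1×track 9 + 1×track 2: duration 13, value 67
- 2×track 2: duration 6, value 60
Best: 97 pts.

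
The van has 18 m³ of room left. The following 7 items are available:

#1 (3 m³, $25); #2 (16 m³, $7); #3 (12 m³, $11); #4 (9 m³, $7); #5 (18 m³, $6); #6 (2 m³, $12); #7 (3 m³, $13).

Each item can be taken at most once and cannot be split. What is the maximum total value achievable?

$57

Check high-value combinations within 18 m³:
- #1+#4+#6+#7: volume 3+9+2+3=17, value 25+7+12+13=57
- #1+#6+#7: volume 3+2+3=8, value 25+12+13=50
- #1+#3+#7: volume 3+12+3=18, value 25+11+13=49
Best: $57.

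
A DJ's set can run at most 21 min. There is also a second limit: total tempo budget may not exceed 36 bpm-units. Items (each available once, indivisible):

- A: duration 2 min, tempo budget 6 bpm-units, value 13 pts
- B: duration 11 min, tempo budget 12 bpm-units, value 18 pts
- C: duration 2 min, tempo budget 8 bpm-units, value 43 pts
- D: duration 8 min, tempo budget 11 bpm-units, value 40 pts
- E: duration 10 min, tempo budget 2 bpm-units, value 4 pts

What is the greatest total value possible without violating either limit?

Feasible sets respecting both limits:
- B+C+D: duration 21, tempo budget 31, value 101
- A+C+D: duration 12, tempo budget 25, value 96
- C+D+E: duration 20, tempo budget 21, value 87
Best: 101 pts.

101 pts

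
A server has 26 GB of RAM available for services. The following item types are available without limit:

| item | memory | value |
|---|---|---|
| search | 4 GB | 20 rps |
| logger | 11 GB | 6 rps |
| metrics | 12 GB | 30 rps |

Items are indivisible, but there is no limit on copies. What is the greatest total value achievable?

Best value-per-unit is search at 20/4, and filling with it alone uses memory 6×4=24. No mix of the others beats 6×20 = 120.

120 rps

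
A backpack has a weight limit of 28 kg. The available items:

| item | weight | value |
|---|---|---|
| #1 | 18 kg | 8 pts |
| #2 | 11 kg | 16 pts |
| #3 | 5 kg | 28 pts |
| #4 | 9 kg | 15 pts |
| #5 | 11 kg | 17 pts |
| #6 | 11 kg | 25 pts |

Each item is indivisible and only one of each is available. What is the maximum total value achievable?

70 pts

Check high-value combinations within 28 kg:
- #3+#5+#6: weight 5+11+11=27, value 28+17+25=70
- #2+#3+#6: weight 11+5+11=27, value 16+28+25=69
- #3+#4+#6: weight 5+9+11=25, value 28+15+25=68
Best: 70 pts.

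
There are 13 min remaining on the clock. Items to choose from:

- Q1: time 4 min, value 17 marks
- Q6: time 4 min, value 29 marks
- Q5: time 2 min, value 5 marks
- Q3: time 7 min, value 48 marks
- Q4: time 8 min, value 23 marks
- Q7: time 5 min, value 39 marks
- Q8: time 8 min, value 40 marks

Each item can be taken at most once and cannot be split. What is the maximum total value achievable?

87 marks

Check high-value combinations within 13 min:
- Q3+Q7: time 7+5=12, value 48+39=87
- Q1+Q6+Q7: time 4+4+5=13, value 17+29+39=85
- Q6+Q5+Q3: time 4+2+7=13, value 29+5+48=82
- Q7+Q8: time 5+8=13, value 39+40=79
Best: 87 marks.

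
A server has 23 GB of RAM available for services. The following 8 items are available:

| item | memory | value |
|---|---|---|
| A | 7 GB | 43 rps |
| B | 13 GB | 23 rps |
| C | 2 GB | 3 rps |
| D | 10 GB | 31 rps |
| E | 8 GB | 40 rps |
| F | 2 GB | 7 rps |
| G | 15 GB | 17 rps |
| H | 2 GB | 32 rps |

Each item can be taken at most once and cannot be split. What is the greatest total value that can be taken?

125 rps

Check high-value combinations within 23 GB:
- A+C+E+F+H: memory 7+2+8+2+2=21, value 43+3+40+7+32=125
- A+E+F+H: memory 7+8+2+2=19, value 43+40+7+32=122
- A+C+E+H: memory 7+2+8+2=19, value 43+3+40+32=118
- A+C+D+F+H: memory 7+2+10+2+2=23, value 43+3+31+7+32=116
- A+E+H: memory 7+8+2=17, value 43+40+32=115
Best: 125 rps.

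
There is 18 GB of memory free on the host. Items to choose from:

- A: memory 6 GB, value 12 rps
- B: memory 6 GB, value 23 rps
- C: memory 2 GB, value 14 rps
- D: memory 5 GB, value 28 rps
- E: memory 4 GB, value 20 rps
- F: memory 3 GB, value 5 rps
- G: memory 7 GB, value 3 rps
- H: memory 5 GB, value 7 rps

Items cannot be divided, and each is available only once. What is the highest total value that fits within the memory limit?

This is a 0/1 knapsack; check combinations near the capacity.
- B+C+D+E: memory 6+2+5+4=17, value 23+14+28+20=85
- B+D+E+F: memory 6+5+4+3=18, value 23+28+20+5=76
- A+C+D+E: memory 6+2+5+4=17, value 12+14+28+20=74
- B+C+D+H: memory 6+2+5+5=18, value 23+14+28+7=72
Best: 85 rps.

85 rps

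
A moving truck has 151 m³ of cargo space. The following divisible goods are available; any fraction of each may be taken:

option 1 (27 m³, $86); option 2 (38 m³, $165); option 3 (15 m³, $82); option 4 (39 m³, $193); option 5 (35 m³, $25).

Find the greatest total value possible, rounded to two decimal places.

Take in order of value per unit:
- option 3 (82/15 per unit): all 15 → value 82, running total 82.00
- option 4 (193/39 per unit): all 39 → value 193, running total 275.00
- option 2 (165/38 per unit): all 38 → value 165, running total 440.00
- option 1 (86/27 per unit): all 27 → value 86, running total 526.00
- option 5 (25/35 per unit): 32 of 35 → value 32×25/35 = 22.8571, running total 548.86
Total 548.86.

548.86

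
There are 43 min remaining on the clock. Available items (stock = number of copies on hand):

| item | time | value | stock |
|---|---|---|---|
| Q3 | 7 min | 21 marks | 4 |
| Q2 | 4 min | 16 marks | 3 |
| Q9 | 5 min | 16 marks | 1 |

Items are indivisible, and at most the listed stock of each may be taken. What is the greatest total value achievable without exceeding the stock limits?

132 marks

Best selections within time 43 and stock limits:
- 4×Q3 + 3×Q2: time 40, value 132
- 4×Q3 + 2×Q2 + 1×Q9: time 41, value 132
- 3×Q3 + 3×Q2 + 1×Q9: time 38, value 127
Best: 132 marks.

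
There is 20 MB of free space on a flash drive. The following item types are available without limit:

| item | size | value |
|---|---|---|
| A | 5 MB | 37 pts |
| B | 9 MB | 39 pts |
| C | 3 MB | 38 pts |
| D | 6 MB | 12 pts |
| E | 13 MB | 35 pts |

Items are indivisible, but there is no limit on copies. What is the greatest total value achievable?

Best value-per-unit is C at 38/3, and filling with it alone uses size 6×3=18. No mix of the others beats 6×38 = 228.

228 pts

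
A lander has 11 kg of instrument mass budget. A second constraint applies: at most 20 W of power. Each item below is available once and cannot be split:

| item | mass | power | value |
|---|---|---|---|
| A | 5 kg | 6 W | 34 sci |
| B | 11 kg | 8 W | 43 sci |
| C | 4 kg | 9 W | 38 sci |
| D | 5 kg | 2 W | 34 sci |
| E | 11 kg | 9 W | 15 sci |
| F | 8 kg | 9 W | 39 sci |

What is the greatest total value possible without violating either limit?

Feasible sets respecting both limits:
- A+C: mass 9, power 15, value 72
- C+D: mass 9, power 11, value 72
- A+D: mass 10, power 8, value 68
Best: 72 sci.

72 sci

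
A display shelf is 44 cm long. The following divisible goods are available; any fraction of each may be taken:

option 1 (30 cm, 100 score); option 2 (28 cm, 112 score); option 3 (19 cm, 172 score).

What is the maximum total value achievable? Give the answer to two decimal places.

272.00

Take in order of value per unit:
- option 3 (172/19 per unit): all 19 → value 172, running total 172.00
- option 2 (112/28 per unit): 25 of 28 → value 25×112/28 = 100.0000, running total 272.00
Total 272.00.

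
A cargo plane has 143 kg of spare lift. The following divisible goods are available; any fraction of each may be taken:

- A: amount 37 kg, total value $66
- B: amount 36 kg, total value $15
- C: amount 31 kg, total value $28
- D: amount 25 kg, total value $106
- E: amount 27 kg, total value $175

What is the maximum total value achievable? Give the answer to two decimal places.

384.58

Take in order of value per unit:
- E (175/27 per unit): all 27 → value 175, running total 175.00
- D (106/25 per unit): all 25 → value 106, running total 281.00
- A (66/37 per unit): all 37 → value 66, running total 347.00
- C (28/31 per unit): all 31 → value 28, running total 375.00
- B (15/36 per unit): 23 of 36 → value 23×15/36 = 9.5833, running total 384.58
Total 384.58.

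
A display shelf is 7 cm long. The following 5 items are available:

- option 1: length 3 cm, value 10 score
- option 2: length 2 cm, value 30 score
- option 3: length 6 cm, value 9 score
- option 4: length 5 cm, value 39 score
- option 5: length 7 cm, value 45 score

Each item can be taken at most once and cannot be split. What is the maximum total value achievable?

This is a 0/1 knapsack; check combinations near the capacity.
- option 2+option 4: length 2+5=7, value 30+39=69
- option 5: length 7, value 45
- option 1+option 2: length 3+2=5, value 10+30=40
- option 4: length 5, value 39
Best: 69 score.

69 score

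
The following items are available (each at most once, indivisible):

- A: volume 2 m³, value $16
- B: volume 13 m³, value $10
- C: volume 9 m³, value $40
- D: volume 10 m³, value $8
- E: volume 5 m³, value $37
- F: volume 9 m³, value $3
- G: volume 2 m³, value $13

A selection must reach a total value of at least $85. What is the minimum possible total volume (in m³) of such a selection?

Subsets with value ≥ 85, sorted by total volume:
- A+C+E: volume 16, value 93
- C+E+G: volume 16, value 90
- A+C+E+G: volume 18, value 106
Minimum volume: 16 m³.

16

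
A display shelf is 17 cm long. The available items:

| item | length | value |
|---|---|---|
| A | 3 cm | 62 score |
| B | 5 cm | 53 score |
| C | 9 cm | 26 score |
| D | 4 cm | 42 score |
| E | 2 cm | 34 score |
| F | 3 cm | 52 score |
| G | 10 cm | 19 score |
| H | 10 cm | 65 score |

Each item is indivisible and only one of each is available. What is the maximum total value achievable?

243 score

This is a 0/1 knapsack; check combinations near the capacity.
- A+B+D+E+F: length 3+5+4+2+3=17, value 62+53+42+34+52=243
- A+B+D+F: length 3+5+4+3=15, value 62+53+42+52=209
- A+B+E+F: length 3+5+2+3=13, value 62+53+34+52=201
- A+B+D+E: length 3+5+4+2=14, value 62+53+42+34=191
- A+D+E+F: length 3+4+2+3=12, value 62+42+34+52=190
Best: 243 score.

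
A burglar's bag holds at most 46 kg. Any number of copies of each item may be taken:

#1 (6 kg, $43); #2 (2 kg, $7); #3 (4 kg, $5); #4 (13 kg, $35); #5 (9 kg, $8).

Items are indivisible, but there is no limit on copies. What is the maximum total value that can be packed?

Best value-per-unit is #1 at 43/6; filling with it alone gives 7×43 = 301.
Optimal mix: 7×#1 + 2×#2 → weight 46, value 315.

$315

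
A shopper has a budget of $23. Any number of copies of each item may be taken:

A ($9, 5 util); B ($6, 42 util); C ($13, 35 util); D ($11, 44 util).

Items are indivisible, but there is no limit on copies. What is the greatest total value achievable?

128 util

Best value-per-unit is B at 42/6; filling with it alone gives 3×42 = 126.
Optimal mix: 2×B + 1×D → cost 23, value 128.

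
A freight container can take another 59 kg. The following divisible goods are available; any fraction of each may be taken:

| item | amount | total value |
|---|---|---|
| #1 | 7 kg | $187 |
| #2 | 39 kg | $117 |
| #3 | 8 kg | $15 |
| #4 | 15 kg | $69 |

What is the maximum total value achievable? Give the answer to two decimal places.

367.00

Take in order of value per unit:
- #1 (187/7 per unit): all 7 → value 187, running total 187.00
- #4 (69/15 per unit): all 15 → value 69, running total 256.00
- #2 (117/39 per unit): 37 of 39 → value 37×117/39 = 111.0000, running total 367.00
Total 367.00.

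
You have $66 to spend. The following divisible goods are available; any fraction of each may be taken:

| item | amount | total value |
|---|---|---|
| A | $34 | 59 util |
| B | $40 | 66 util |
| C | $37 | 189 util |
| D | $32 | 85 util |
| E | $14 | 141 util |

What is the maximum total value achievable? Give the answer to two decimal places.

Take in order of value per unit:
- E (141/14 per unit): all 14 → value 141, running total 141.00
- C (189/37 per unit): all 37 → value 189, running total 330.00
- D (85/32 per unit): 15 of 32 → value 15×85/32 = 39.8438, running total 369.84
Total 369.84.

369.84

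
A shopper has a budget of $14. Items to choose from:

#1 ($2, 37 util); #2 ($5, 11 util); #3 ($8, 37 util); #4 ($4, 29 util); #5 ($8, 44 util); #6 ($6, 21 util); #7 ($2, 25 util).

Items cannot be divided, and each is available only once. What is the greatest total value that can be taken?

This is a 0/1 knapsack; check combinations near the capacity.
- #1+#4+#6+#7: cost 2+4+6+2=14, value 37+29+21+25=112
- #1+#4+#5: cost 2+4+8=14, value 37+29+44=110
- #1+#5+#7: cost 2+8+2=12, value 37+44+25=106
- #1+#3+#4: cost 2+8+4=14, value 37+37+29=103
- #1+#2+#4+#7: cost 2+5+4+2=13, value 37+11+29+25=102
Best: 112 util.

112 util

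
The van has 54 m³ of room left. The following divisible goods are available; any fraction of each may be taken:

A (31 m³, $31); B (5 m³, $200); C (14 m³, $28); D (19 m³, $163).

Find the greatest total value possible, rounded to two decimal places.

Take in order of value per unit:
- B (200/5 per unit): all 5 → value 200, running total 200.00
- D (163/19 per unit): all 19 → value 163, running total 363.00
- C (28/14 per unit): all 14 → value 28, running total 391.00
- A (31/31 per unit): 16 of 31 → value 16×31/31 = 16.0000, running total 407.00
Total 407.00.

407.00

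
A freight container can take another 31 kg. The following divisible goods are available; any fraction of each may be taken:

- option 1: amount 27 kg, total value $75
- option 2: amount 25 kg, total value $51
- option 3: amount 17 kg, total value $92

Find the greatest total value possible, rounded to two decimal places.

130.89

Take in order of value per unit:
- option 3 (92/17 per unit): all 17 → value 92, running total 92.00
- option 1 (75/27 per unit): 14 of 27 → value 14×75/27 = 38.8889, running total 130.89
Total 130.89.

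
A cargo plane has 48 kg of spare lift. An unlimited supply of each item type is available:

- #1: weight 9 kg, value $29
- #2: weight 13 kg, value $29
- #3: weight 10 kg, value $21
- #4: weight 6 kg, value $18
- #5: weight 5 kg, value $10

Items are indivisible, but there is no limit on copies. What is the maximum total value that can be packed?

$152

Best value-per-unit is #1 at 29/9; filling with it alone gives 5×29 = 145.
Optimal mix: 4×#1 + 2×#4 → weight 48, value 152.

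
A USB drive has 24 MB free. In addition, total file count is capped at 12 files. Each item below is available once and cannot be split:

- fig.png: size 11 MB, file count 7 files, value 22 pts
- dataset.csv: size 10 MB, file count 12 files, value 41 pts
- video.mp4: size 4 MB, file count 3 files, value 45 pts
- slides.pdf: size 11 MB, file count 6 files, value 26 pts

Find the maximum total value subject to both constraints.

Feasible sets respecting both limits:
- video.mp4+slides.pdf: size 15, file count 9, value 71
- fig.png+video.mp4: size 15, file count 10, value 67
- video.mp4: size 4, file count 3, value 45
Best: 71 pts.

71 pts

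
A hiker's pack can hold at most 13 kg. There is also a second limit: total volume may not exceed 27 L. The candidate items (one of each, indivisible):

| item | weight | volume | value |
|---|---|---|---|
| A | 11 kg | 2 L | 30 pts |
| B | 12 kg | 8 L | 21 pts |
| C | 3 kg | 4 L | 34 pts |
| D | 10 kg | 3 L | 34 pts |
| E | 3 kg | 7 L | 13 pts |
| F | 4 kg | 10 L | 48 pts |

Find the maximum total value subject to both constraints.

Feasible sets respecting both limits:
- C+E+F: weight 10, volume 21, value 95
- C+F: weight 7, volume 14, value 82
- C+D: weight 13, volume 7, value 68
Best: 95 pts.

95 pts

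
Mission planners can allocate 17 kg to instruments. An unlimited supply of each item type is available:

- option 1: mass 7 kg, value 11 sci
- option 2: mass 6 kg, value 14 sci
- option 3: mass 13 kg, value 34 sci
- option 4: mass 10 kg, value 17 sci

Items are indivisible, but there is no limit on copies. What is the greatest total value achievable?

Best value-per-unit is option 3 at 34/13, and filling with it alone uses mass 1×13=13. No mix of the others beats 1×34 = 34.

34 sci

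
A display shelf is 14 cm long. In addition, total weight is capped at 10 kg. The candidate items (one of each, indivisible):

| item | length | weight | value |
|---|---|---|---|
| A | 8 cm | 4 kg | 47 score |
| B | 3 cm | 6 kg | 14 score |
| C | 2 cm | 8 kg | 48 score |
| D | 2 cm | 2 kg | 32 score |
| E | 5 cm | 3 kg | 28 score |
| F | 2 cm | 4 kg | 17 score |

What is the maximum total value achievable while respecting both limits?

Feasible sets respecting both limits:
- A+D+F: length 12, weight 10, value 96
- C+D: length 4, weight 10, value 80
- A+D: length 10, weight 6, value 79
Best: 96 score.

96 score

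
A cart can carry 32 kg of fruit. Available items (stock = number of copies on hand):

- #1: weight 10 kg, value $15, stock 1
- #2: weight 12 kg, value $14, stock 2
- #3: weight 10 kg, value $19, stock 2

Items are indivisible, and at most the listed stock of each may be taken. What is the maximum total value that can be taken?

$53

Best selections within weight 32 and stock limits:
- 1×#1 + 2×#3: weight 30, value 53
- 1×#2 + 2×#3: weight 32, value 52
- 1×#1 + 1×#2 + 1×#3: weight 32, value 48
- 2×#3: weight 20, value 38
Best: $53.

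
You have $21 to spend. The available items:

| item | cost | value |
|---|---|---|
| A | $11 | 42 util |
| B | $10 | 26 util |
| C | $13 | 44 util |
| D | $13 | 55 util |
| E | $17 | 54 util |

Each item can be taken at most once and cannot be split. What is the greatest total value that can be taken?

68 util

This is a 0/1 knapsack; check combinations near the capacity.
- A+B: cost 11+10=21, value 42+26=68
- D: cost 13, value 55
- E: cost 17, value 54
Best: 68 util.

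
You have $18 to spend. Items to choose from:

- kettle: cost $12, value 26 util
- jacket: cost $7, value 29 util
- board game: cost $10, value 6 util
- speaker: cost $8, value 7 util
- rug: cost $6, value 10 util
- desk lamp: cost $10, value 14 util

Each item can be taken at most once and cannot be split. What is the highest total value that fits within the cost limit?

This is a 0/1 knapsack; check combinations near the capacity.
- jacket+desk lamp: cost 7+10=17, value 29+14=43
- jacket+rug: cost 7+6=13, value 29+10=39
- jacket+speaker: cost 7+8=15, value 29+7=36
Best: 43 util.

43 util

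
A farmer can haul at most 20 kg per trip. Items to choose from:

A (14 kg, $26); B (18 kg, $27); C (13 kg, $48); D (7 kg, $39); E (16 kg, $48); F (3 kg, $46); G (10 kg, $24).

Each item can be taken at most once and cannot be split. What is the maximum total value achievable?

$109

Check high-value combinations within 20 kg:
- D+F+G: weight 7+3+10=20, value 39+46+24=109
- C+F: weight 13+3=16, value 48+46=94
- E+F: weight 16+3=19, value 48+46=94
Best: $109.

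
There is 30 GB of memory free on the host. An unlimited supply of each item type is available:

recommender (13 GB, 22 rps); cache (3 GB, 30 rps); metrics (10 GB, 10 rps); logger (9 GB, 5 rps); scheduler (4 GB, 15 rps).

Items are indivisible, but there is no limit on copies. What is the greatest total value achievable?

300 rps

Best value-per-unit is cache at 30/3, and filling with it alone uses memory 10×3=30. No mix of the others beats 10×30 = 300.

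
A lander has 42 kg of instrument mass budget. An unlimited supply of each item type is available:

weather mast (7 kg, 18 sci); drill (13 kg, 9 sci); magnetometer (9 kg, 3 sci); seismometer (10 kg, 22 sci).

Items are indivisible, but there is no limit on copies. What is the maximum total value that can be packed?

Best value-per-unit is weather mast at 18/7, and filling with it alone uses mass 6×7=42. No mix of the others beats 6×18 = 108.

108 sci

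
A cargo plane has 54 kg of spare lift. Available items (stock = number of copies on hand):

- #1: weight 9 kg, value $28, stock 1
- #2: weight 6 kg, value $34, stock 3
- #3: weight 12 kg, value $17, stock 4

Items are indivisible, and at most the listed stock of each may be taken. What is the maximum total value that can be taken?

$164

Best selections within weight 54 and stock limits:
- 1×#1 + 3×#2 + 2×#3: weight 51, value 164
- 3×#2 + 3×#3: weight 54, value 153
- 1×#1 + 3×#2 + 1×#3: weight 39, value 147
- 3×#2 + 2×#3: weight 42, value 136
Best: $164.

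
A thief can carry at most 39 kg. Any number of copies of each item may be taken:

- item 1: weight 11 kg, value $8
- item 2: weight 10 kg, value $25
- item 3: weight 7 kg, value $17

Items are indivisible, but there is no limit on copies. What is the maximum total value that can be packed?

Best value-per-unit is item 2 at 25/10; filling with it alone gives 3×25 = 75.
Optimal mix: 1×item 2 + 4×item 3 → weight 38, value 93.

$93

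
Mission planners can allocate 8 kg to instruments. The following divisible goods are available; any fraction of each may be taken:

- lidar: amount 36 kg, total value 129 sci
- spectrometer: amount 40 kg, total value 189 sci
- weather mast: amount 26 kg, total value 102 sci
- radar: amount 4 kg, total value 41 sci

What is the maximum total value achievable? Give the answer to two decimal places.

59.90

Take in order of value per unit:
- radar (41/4 per unit): all 4 → value 41, running total 41.00
- spectrometer (189/40 per unit): 4 of 40 → value 4×189/40 = 18.9000, running total 59.90
Total 59.90.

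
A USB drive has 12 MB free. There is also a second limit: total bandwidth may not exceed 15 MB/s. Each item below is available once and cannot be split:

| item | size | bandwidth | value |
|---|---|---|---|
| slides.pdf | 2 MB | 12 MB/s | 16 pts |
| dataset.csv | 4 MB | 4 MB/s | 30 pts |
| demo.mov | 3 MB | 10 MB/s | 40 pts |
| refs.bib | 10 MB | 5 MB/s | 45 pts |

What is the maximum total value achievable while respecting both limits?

70 pts

Feasible sets respecting both limits:
- dataset.csv+demo.mov: size 7, bandwidth 14, value 70
- refs.bib: size 10, bandwidth 5, value 45
- demo.mov: size 3, bandwidth 10, value 40
Best: 70 pts.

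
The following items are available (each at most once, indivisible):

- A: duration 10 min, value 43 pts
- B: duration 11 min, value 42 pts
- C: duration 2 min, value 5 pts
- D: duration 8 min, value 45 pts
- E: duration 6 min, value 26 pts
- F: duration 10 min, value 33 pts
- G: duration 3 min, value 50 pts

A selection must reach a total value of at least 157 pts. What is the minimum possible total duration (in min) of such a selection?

27

Subsets with value ≥ 157, sorted by total duration:
- A+D+E+G: duration 27, value 164
- B+D+E+G: duration 28, value 163
- A+C+D+E+G: duration 29, value 169
- C+D+E+F+G: duration 29, value 159
Minimum duration: 27 min.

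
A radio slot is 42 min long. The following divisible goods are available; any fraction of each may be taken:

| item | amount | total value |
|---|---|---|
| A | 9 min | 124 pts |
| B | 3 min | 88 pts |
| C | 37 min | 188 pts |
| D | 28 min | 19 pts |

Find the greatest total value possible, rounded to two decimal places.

Take in order of value per unit:
- B (88/3 per unit): all 3 → value 88, running total 88.00
- A (124/9 per unit): all 9 → value 124, running total 212.00
- C (188/37 per unit): 30 of 37 → value 30×188/37 = 152.4324, running total 364.43
Total 364.43.

364.43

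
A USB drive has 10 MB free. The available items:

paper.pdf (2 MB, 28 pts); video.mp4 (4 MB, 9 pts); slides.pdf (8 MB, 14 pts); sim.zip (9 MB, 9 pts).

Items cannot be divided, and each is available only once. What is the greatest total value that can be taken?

42 pts

Check high-value combinations within 10 MB:
- paper.pdf+slides.pdf: size 2+8=10, value 28+14=42
- paper.pdf+video.mp4: size 2+4=6, value 28+9=37
- paper.pdf: size 2, value 28
Best: 42 pts.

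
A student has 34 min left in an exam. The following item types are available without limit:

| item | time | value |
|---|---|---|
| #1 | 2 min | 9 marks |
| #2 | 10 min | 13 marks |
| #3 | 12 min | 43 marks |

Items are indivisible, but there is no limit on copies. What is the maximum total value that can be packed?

153 marks

Best value-per-unit is #1 at 9/2, and filling with it alone uses time 17×2=34. No mix of the others beats 17×9 = 153.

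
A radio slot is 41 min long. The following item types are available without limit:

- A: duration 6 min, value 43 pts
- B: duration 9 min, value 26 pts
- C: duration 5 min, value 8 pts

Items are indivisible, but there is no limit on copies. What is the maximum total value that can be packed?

Best value-per-unit is A at 43/6; filling with it alone gives 6×43 = 258.
Optimal mix: 6×A + 1×C → duration 41, value 266.

266 pts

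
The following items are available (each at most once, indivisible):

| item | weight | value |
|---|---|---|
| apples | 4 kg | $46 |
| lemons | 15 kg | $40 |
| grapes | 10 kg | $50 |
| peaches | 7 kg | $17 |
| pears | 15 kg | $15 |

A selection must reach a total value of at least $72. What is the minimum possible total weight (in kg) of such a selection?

14

Subsets with value ≥ 72, sorted by total weight:
- apples+grapes: weight 14, value 96
- apples+lemons: weight 19, value 86
- apples+grapes+peaches: weight 21, value 113
- lemons+grapes: weight 25, value 90
Minimum weight: 14 kg.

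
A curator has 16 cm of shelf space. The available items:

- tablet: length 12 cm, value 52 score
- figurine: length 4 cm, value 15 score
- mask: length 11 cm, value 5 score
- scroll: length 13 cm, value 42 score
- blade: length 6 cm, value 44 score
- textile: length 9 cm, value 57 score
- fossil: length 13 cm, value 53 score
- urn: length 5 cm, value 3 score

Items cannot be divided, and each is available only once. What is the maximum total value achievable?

101 score

Check high-value combinations within 16 cm:
- blade+textile: length 6+9=15, value 44+57=101
- figurine+textile: length 4+9=13, value 15+57=72
- tablet+figurine: length 12+4=16, value 52+15=67
- figurine+blade+urn: length 4+6+5=15, value 15+44+3=62
Best: 101 score.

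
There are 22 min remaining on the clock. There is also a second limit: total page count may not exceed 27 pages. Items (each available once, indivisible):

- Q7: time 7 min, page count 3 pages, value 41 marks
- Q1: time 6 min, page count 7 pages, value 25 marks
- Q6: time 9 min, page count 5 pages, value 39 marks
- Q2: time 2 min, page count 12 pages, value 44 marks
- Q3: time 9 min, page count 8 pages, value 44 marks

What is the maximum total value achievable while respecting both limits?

Feasible sets respecting both limits:
- Q7+Q2+Q3: time 18, page count 23, value 129
- Q6+Q2+Q3: time 20, page count 25, value 127
- Q7+Q6+Q2: time 18, page count 20, value 124
- Q1+Q2+Q3: time 17, page count 27, value 113
Best: 129 marks.

129 marks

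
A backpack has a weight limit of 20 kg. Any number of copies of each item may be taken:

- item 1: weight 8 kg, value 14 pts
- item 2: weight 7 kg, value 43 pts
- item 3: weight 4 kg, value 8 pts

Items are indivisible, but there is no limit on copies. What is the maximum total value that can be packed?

Best value-per-unit is item 2 at 43/7; filling with it alone gives 2×43 = 86.
Optimal mix: 2×item 2 + 1×item 3 → weight 18, value 94.

94 pts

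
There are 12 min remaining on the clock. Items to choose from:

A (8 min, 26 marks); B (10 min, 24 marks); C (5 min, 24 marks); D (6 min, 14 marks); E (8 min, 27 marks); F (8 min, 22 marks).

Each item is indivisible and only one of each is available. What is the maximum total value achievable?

38 marks

Check high-value combinations within 12 min:
- C+D: time 5+6=11, value 24+14=38
- E: time 8, value 27
- A: time 8, value 26
Best: 38 marks.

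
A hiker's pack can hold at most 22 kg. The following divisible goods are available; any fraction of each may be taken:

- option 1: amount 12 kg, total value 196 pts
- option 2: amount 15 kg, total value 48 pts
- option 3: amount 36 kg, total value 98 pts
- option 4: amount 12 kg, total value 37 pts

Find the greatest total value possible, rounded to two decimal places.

228.00

Take in order of value per unit:
- option 1 (196/12 per unit): all 12 → value 196, running total 196.00
- option 2 (48/15 per unit): 10 of 15 → value 10×48/15 = 32.0000, running total 228.00
Total 228.00.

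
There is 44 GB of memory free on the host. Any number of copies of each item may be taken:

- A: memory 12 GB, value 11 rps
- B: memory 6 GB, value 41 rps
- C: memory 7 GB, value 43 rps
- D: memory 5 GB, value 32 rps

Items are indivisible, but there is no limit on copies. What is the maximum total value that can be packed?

292 rps

Best value-per-unit is B at 41/6; filling with it alone gives 7×41 = 287.
Optimal mix: 4×B + 4×D → memory 44, value 292.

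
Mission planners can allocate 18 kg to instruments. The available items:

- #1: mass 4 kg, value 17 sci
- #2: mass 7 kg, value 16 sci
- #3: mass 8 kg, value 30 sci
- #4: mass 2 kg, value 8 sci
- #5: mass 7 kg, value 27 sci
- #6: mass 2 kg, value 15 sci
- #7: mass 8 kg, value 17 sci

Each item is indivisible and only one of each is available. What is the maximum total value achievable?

Check high-value combinations within 18 kg:
- #3+#5+#6: mass 8+7+2=17, value 30+27+15=72
- #1+#3+#4+#6: mass 4+8+2+2=16, value 17+30+8+15=70
- #1+#4+#5+#6: mass 4+2+7+2=15, value 17+8+27+15=67
- #2+#4+#5+#6: mass 7+2+7+2=18, value 16+8+27+15=66
- #3+#4+#5: mass 8+2+7=17, value 30+8+27=65
Best: 72 sci.

72 sci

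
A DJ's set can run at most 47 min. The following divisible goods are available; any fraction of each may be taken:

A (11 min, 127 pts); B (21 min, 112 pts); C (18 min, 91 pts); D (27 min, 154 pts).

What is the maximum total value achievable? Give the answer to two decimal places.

Take in order of value per unit:
- A (127/11 per unit): all 11 → value 127, running total 127.00
- D (154/27 per unit): all 27 → value 154, running total 281.00
- B (112/21 per unit): 9 of 21 → value 9×112/21 = 48.0000, running total 329.00
Total 329.00.

329.00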